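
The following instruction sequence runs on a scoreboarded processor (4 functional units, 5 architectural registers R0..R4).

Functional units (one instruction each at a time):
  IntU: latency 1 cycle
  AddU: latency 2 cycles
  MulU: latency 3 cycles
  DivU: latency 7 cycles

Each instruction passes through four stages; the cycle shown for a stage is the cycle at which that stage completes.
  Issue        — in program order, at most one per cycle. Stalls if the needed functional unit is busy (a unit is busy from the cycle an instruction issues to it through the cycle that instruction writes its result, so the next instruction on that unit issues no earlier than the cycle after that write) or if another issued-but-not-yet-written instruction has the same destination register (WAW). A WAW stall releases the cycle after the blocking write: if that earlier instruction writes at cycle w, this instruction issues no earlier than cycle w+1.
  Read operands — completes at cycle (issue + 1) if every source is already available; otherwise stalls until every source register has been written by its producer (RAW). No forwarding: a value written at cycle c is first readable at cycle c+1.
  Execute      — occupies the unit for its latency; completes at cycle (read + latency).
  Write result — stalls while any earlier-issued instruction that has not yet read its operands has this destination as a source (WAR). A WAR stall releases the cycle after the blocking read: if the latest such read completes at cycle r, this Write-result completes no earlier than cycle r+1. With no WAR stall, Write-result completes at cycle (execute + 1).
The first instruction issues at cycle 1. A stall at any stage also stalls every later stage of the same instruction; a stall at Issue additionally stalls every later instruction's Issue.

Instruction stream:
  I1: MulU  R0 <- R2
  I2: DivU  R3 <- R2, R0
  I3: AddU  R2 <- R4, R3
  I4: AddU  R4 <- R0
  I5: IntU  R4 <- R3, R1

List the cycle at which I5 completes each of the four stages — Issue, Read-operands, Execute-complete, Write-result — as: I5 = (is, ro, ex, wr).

I5 = (25, 26, 27, 28)

[1] I1 dispatched to MulU
[2] I1 operands ready, I2 dispatched to DivU
[3] I3 dispatched to AddU
[5] I1 complete
[6] R0←I1
[7] I2 operands ready
[14] I2 complete
[15] R3←I2
[16] I3 operands ready
[18] I3 complete
[19] R2←I3
[20] I4 dispatched to AddU
[21] I4 operands ready
[23] I4 complete
[24] R4←I4
[25] I5 dispatched to IntU
[26] I5 operands ready
[27] I5 complete
[28] R4←I5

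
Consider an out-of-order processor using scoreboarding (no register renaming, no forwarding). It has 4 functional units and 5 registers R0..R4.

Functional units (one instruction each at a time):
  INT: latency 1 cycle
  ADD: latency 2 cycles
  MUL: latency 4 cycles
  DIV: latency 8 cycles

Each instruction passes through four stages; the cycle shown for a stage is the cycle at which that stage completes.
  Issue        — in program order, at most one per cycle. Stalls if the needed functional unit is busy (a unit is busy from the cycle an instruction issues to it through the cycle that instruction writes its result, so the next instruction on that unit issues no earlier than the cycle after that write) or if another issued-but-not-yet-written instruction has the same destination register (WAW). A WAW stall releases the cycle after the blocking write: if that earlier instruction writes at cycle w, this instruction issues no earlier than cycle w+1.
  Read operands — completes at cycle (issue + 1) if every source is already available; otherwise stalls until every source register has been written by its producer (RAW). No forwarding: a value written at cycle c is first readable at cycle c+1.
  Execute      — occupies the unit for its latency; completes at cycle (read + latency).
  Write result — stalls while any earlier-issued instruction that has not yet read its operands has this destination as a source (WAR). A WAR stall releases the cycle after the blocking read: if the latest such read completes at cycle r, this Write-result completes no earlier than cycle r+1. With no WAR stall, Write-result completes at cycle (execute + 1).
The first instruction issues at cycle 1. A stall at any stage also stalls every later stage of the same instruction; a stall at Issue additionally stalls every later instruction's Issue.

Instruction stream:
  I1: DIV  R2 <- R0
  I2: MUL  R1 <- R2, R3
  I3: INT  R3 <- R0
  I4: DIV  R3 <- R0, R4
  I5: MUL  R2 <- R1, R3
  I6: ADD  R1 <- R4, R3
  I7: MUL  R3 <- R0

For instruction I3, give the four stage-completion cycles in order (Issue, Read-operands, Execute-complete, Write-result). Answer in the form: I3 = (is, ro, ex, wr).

[I1] 1/2/10/11
[I2] 2/12/16/17  (RAW R2: wait I1 write@11)
[I3] 3/4/5/13  (WAR R3: wait I2 read@12)
[I4] 14/15/23/24  (WAW R3: wait I3 write@13)
[I5] 18/25/29/30  (struct: MUL busy until I2 writes@17; RAW R3: wait I4 write@24)
[I6] 19/25/27/28  (RAW R3: wait I4 write@24)
[I7] 31/32/36/37  (struct: MUL busy until I5 writes@30)

I3 = (3, 4, 5, 13)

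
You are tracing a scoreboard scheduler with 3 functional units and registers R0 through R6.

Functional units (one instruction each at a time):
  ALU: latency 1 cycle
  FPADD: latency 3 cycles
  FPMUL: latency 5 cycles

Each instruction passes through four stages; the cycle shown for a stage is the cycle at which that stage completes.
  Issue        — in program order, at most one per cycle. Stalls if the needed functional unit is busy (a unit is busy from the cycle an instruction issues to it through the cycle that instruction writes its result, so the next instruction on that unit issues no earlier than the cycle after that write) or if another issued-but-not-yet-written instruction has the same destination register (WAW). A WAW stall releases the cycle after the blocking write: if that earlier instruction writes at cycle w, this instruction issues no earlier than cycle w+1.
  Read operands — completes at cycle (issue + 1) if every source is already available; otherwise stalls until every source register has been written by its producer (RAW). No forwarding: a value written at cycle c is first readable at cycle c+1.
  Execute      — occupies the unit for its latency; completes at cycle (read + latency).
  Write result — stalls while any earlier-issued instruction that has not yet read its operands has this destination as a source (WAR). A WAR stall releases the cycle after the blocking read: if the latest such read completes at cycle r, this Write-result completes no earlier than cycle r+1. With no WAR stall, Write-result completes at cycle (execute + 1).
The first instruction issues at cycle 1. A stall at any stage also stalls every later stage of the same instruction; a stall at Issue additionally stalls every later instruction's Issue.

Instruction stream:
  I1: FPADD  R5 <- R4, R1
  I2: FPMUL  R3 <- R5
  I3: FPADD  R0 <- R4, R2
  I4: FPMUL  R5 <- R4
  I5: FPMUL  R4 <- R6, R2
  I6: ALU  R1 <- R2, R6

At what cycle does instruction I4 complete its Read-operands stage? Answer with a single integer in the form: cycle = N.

1) issue 1, read 2, done 5, write 6
2) issue 2, read 7, done 12, write 13  <RAW R5: wait I1 write@6>
3) issue 7, read 8, done 11, write 12  <struct: FPADD busy until I1 writes@6>
4) issue 14, read 15, done 20, write 21  <struct: FPMUL busy until I2 writes@13>
5) issue 22, read 23, done 28, write 29  <struct: FPMUL busy until I4 writes@21>
6) issue 23, read 24, done 25, write 26

cycle = 15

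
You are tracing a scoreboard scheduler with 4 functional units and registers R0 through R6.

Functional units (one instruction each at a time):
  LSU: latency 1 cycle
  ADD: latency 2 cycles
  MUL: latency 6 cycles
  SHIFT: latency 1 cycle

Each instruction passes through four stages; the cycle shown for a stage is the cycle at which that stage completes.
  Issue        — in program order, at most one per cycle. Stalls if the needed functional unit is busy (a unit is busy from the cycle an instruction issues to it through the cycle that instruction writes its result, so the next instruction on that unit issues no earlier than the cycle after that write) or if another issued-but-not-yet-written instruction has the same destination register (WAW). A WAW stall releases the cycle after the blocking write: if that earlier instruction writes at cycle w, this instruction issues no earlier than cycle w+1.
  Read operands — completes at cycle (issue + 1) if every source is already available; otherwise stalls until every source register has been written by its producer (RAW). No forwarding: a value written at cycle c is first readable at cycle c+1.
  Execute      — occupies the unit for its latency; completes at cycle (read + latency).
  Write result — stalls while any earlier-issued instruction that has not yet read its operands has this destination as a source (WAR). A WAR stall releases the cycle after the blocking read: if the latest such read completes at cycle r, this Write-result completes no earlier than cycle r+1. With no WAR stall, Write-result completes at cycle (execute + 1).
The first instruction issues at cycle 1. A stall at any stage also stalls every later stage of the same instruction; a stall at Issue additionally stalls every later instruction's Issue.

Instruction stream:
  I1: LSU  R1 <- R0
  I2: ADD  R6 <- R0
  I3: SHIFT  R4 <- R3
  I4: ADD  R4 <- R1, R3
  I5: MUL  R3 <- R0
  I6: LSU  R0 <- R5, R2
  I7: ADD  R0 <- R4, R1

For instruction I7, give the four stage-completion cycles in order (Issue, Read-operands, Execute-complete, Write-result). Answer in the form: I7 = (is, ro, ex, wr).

I1 -> (1, 2, 3, 4)
I2 -> (2, 3, 5, 6)
I3 -> (3, 4, 5, 6)
I4 -> (7, 8, 10, 11)  // WAW R4: wait I3 write@6
I5 -> (8, 9, 15, 16)
I6 -> (9, 10, 11, 12)
I7 -> (13, 14, 16, 17)  // WAW R0: wait I6 write@12

I7 = (13, 14, 16, 17)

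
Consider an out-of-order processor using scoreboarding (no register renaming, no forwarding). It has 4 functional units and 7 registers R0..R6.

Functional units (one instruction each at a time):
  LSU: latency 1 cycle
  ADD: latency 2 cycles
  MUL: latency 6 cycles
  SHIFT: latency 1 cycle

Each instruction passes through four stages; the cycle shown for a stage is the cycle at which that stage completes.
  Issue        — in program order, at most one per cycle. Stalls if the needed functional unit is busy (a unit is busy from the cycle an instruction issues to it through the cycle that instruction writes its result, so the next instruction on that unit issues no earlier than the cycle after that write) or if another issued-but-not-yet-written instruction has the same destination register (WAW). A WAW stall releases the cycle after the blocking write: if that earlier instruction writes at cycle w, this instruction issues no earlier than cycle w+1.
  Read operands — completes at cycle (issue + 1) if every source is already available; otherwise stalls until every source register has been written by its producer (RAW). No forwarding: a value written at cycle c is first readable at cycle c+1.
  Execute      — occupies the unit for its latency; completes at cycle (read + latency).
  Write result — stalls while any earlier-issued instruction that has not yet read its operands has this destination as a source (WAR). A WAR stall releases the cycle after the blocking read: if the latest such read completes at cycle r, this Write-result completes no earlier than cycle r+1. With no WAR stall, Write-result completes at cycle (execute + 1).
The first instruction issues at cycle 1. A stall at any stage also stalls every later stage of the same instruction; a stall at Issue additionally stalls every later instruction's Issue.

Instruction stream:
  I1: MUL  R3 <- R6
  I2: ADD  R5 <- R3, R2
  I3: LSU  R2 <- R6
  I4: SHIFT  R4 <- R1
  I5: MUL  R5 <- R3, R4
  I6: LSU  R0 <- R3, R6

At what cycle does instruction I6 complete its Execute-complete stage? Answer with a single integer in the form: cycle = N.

1) issue 1, read 2, done 8, write 9
2) issue 2, read 10, done 12, write 13  <RAW R3: wait I1 write@9>
3) issue 3, read 4, done 5, write 11  <WAR R2: wait I2 read@10>
4) issue 4, read 5, done 6, write 7
5) issue 14, read 15, done 21, write 22  <WAW R5: wait I2 write@13>
6) issue 15, read 16, done 17, write 18

cycle = 17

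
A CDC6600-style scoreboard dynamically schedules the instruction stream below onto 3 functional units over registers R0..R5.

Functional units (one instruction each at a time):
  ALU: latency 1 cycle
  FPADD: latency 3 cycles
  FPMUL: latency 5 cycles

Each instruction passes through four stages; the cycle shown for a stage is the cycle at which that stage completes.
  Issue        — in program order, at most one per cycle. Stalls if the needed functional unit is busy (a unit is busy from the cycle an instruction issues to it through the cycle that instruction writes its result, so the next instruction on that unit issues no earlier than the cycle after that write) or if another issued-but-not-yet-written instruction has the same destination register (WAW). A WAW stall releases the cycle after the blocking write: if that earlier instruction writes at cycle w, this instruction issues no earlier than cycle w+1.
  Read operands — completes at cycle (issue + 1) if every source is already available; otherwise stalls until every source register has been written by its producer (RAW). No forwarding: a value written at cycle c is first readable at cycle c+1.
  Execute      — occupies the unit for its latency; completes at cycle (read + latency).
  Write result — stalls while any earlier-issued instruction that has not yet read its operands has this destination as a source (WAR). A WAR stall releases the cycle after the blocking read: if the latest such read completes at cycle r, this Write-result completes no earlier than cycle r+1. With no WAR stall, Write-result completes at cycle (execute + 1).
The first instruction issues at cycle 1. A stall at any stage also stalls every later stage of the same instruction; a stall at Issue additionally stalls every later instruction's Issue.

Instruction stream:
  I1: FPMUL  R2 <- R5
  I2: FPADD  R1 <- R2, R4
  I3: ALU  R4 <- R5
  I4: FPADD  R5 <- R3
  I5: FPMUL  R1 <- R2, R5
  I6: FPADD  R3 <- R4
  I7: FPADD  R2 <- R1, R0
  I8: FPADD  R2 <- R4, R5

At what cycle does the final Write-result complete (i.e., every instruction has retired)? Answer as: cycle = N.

cycle = 37

I1  is:1  ro:2  ex:7  wr:8
I2  is:2  ro:9  ex:12  wr:13  — RAW R2: wait I1 write@8
I3  is:3  ro:4  ex:5  wr:10  — WAR R4: wait I2 read@9
I4  is:14  ro:15  ex:18  wr:19  — struct: FPADD busy until I2 writes@13
I5  is:15  ro:20  ex:25  wr:26  — RAW R5: wait I4 write@19
I6  is:20  ro:21  ex:24  wr:25  — struct: FPADD busy until I4 writes@19
I7  is:26  ro:27  ex:30  wr:31  — struct: FPADD busy until I6 writes@25
I8  is:32  ro:33  ex:36  wr:37  — struct: FPADD busy until I7 writes@31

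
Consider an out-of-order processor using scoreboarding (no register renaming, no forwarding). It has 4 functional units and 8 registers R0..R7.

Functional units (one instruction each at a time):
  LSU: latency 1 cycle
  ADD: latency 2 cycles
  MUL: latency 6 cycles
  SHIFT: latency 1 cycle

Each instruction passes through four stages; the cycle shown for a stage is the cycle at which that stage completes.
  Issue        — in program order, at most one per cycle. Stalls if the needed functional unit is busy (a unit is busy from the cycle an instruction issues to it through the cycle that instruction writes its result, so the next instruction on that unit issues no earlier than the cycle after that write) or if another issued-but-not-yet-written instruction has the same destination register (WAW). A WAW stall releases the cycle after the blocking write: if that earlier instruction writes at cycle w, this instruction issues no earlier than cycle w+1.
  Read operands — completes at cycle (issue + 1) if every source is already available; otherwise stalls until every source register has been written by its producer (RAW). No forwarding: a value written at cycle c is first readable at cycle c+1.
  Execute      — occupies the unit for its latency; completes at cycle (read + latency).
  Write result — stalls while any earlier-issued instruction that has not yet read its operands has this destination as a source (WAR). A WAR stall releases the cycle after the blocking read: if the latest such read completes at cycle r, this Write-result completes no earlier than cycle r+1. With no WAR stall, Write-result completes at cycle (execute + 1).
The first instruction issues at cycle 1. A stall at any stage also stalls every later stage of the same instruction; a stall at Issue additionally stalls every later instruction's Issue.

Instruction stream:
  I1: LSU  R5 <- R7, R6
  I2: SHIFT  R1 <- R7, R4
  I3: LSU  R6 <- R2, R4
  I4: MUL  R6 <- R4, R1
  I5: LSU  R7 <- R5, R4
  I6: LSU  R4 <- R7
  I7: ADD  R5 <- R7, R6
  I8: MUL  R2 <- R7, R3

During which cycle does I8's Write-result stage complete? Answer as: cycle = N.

cycle = 26

cycle 1: I1 dispatched to LSU
cycle 2: I1 operands ready | I2 dispatched to SHIFT
cycle 3: I1 complete | I2 operands ready
cycle 4: R5←I1 | I2 complete
cycle 5: R1←I2 | I3 dispatched to LSU
cycle 6: I3 operands ready
cycle 7: I3 complete
cycle 8: R6←I3
cycle 9: I4 dispatched to MUL
cycle 10: I4 operands ready | I5 dispatched to LSU
cycle 11: I5 operands ready
cycle 12: I5 complete
cycle 13: R7←I5
cycle 14: I6 dispatched to LSU
cycle 15: I6 operands ready | I7 dispatched to ADD
cycle 16: I4 complete | I6 complete
cycle 17: R6←I4 | R4←I6
cycle 18: I7 operands ready | I8 dispatched to MUL
cycle 19: I8 operands ready
cycle 20: I7 complete
cycle 21: R5←I7
cycle 25: I8 complete
cycle 26: R2←I8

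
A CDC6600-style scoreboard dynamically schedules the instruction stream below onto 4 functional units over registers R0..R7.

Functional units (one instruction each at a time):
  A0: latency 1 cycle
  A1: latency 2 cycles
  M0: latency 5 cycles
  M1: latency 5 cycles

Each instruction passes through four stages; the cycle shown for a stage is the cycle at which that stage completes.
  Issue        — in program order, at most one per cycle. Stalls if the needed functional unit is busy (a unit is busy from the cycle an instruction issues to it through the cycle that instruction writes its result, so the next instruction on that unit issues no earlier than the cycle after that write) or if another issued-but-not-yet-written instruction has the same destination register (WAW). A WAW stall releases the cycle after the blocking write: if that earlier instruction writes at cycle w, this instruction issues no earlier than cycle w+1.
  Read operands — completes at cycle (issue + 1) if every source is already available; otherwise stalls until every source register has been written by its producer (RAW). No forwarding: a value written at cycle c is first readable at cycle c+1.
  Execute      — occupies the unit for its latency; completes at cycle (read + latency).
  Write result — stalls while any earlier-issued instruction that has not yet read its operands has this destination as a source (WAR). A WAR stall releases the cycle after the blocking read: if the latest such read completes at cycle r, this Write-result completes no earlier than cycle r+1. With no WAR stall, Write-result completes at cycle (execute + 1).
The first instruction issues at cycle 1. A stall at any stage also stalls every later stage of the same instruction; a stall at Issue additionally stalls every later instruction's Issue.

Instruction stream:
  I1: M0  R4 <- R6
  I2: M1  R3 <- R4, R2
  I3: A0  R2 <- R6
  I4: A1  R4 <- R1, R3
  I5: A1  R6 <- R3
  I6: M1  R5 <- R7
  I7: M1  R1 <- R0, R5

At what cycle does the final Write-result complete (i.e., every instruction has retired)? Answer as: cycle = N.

cycle = 36

c1: issue I1 (M0)
c2: I1 read-ops | issue I2 (M1)
c3: issue I3 (A0)
c4: I3 read-ops
c5: I3 finished on A0
c7: I1 finished on M0
c8: I1→R4
c9: I2 read-ops | issue I4 (A1)
c10: I3→R2
c14: I2 finished on M1
c15: I2→R3
c16: I4 read-ops
c18: I4 finished on A1
c19: I4→R4
c20: issue I5 (A1)
c21: I5 read-ops | issue I6 (M1)
c22: I6 read-ops
c23: I5 finished on A1
c24: I5→R6
c27: I6 finished on M1
c28: I6→R5
c29: issue I7 (M1)
c30: I7 read-ops
c35: I7 finished on M1
c36: I7→R1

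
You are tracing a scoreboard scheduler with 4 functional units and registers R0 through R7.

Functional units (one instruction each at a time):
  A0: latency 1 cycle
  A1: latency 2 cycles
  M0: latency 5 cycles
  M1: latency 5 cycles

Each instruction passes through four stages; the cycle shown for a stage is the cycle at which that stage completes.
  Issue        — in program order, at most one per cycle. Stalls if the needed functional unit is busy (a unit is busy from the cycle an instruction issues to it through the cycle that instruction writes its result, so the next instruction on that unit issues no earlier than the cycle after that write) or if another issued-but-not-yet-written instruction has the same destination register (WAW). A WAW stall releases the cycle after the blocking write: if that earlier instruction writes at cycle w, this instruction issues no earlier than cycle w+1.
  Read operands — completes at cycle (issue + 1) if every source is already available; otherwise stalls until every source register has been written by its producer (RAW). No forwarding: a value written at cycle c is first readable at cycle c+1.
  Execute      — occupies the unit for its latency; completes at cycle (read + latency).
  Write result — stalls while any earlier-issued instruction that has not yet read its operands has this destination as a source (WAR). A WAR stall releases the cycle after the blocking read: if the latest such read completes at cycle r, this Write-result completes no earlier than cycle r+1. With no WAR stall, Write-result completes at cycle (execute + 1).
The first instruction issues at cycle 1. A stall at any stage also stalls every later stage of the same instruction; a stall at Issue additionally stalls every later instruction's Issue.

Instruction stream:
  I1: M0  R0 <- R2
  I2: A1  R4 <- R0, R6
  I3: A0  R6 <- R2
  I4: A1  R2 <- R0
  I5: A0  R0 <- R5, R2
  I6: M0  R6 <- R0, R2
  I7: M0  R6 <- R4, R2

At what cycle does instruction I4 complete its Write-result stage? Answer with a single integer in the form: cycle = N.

t=1  I1 issues→M0
t=2  I1 reads, I2 issues→A1
t=3  I3 issues→A0
t=4  I3 reads
t=5  I3 exec-done
t=7  I1 exec-done
t=8  I1 writes R0
t=9  I2 reads
t=10  I3 writes R6
t=11  I2 exec-done
t=12  I2 writes R4
t=13  I4 issues→A1
t=14  I4 reads, I5 issues→A0
t=15  I6 issues→M0
t=16  I4 exec-done
t=17  I4 writes R2
t=18  I5 reads
t=19  I5 exec-done
t=20  I5 writes R0
t=21  I6 reads
t=26  I6 exec-done
t=27  I6 writes R6
t=28  I7 issues→M0
t=29  I7 reads
t=34  I7 exec-done
t=35  I7 writes R6

cycle = 17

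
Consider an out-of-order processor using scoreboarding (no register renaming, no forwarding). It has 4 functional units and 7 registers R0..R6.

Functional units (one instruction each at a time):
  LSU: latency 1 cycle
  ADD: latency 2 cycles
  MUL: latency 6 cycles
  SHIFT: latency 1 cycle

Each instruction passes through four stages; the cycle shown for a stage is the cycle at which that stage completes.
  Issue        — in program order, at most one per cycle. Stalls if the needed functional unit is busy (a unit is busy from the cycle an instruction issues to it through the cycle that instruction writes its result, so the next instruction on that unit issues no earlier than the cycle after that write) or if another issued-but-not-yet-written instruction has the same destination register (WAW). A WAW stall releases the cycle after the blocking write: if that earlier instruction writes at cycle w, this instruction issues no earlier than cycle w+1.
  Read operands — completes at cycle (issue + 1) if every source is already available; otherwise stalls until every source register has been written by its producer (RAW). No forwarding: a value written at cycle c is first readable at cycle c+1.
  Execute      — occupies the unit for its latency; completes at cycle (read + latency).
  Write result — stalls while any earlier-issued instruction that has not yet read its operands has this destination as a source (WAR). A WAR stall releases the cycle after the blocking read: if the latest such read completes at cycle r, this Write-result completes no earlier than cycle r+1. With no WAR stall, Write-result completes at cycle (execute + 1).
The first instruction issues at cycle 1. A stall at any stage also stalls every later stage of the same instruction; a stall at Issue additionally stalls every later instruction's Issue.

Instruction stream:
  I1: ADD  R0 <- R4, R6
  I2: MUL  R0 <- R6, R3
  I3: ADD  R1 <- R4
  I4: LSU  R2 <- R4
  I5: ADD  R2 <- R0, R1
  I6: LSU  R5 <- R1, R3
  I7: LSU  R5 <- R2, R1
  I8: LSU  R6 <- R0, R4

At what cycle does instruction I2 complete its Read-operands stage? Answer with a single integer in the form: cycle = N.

cycle 1: issue I1 (ADD)
cycle 2: I1 read-ops
cycle 4: I1 finished on ADD
cycle 5: I1→R0
cycle 6: issue I2 (MUL)
cycle 7: I2 read-ops, issue I3 (ADD)
cycle 8: I3 read-ops, issue I4 (LSU)
cycle 9: I4 read-ops
cycle 10: I3 finished on ADD, I4 finished on LSU
cycle 11: I3→R1, I4→R2
cycle 12: issue I5 (ADD)
cycle 13: I2 finished on MUL, issue I6 (LSU)
cycle 14: I2→R0, I6 read-ops
cycle 15: I5 read-ops, I6 finished on LSU
cycle 16: I6→R5
cycle 17: I5 finished on ADD, issue I7 (LSU)
cycle 18: I5→R2
cycle 19: I7 read-ops
cycle 20: I7 finished on LSU
cycle 21: I7→R5
cycle 22: issue I8 (LSU)
cycle 23: I8 read-ops
cycle 24: I8 finished on LSU
cycle 25: I8→R6

cycle = 7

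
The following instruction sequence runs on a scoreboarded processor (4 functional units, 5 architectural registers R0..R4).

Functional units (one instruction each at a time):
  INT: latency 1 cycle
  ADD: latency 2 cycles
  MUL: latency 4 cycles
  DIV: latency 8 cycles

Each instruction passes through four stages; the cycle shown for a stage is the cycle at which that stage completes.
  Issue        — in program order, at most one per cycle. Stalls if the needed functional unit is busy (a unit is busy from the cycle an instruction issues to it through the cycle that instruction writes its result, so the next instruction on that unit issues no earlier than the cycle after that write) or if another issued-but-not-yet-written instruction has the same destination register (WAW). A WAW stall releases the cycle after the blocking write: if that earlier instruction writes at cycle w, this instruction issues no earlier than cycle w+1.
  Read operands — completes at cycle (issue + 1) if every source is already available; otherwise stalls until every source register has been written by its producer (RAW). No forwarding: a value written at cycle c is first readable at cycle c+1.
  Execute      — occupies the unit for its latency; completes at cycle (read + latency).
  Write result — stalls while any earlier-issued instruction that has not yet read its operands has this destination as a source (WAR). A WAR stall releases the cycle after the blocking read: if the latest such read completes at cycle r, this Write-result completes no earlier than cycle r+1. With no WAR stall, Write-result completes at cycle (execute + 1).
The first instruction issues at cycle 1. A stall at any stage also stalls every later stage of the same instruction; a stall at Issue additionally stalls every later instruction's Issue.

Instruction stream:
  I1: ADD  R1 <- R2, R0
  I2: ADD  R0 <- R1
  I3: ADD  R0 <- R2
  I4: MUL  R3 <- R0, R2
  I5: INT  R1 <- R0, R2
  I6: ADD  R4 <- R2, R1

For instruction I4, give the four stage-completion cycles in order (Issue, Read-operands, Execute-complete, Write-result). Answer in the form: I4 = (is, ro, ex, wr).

I4 = (12, 16, 20, 21)

1) issue 1, read 2, done 4, write 5
2) issue 6, read 7, done 9, write 10  <struct: ADD busy until I1 writes@5>
3) issue 11, read 12, done 14, write 15  <struct: ADD busy until I2 writes@10>
4) issue 12, read 16, done 20, write 21  <RAW R0: wait I3 write@15>
5) issue 13, read 16, done 17, write 18  <RAW R0: wait I3 write@15>
6) issue 16, read 19, done 21, write 22  <struct: ADD busy until I3 writes@15 / RAW R1: wait I5 write@18>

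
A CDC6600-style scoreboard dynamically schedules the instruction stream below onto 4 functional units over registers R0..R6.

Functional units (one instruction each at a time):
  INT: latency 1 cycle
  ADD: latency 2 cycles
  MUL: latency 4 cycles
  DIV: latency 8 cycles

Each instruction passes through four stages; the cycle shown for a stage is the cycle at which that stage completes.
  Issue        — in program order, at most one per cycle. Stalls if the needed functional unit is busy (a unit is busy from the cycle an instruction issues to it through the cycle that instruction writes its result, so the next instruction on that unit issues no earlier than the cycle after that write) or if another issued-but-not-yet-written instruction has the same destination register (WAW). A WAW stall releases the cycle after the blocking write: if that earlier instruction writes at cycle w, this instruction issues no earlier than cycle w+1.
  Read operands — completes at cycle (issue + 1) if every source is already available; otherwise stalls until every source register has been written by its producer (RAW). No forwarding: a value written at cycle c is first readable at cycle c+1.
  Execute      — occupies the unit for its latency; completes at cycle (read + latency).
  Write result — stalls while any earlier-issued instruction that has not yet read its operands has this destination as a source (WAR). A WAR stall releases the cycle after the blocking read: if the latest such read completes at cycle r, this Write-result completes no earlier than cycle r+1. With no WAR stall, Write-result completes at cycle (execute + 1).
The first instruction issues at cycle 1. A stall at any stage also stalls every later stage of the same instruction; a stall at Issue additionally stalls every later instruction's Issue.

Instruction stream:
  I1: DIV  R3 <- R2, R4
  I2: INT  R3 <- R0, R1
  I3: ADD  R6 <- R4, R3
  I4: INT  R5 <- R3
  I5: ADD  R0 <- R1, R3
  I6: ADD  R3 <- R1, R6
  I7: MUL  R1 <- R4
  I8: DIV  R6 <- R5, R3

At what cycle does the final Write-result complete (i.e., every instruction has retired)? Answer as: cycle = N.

cycle = 39

c1: I1 issues→DIV
c2: I1 reads
c10: I1 exec-done
c11: I1 writes R3
c12: I2 issues→INT
c13: I2 reads, I3 issues→ADD
c14: I2 exec-done
c15: I2 writes R3
c16: I3 reads, I4 issues→INT
c17: I4 reads
c18: I3 exec-done, I4 exec-done
c19: I3 writes R6, I4 writes R5
c20: I5 issues→ADD
c21: I5 reads
c23: I5 exec-done
c24: I5 writes R0
c25: I6 issues→ADD
c26: I6 reads, I7 issues→MUL
c27: I7 reads, I8 issues→DIV
c28: I6 exec-done
c29: I6 writes R3
c30: I8 reads
c31: I7 exec-done
c32: I7 writes R1
c38: I8 exec-done
c39: I8 writes R6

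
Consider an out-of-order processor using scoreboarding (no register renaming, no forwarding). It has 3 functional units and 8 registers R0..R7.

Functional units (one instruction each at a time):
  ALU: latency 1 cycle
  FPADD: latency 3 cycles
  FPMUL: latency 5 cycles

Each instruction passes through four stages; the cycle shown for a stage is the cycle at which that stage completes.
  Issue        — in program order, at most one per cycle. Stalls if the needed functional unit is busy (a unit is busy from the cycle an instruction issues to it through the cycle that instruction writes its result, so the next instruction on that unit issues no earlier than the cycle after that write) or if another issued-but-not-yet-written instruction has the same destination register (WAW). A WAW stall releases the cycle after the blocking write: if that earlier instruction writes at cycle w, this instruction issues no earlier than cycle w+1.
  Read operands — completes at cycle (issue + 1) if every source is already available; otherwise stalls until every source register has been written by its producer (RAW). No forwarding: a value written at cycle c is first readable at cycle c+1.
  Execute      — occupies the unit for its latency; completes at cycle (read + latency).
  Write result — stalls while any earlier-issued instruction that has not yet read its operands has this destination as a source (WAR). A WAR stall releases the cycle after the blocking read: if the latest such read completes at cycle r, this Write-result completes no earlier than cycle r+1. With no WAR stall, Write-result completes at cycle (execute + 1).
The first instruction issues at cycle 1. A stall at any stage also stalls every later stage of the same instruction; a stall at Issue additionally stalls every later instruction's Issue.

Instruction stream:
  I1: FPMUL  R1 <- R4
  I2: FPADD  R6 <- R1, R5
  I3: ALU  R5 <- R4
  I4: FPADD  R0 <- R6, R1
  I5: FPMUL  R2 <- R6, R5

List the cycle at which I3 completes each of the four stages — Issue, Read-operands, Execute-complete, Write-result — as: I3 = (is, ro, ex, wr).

I3 = (3, 4, 5, 10)

t=1  issue I1 (FPMUL)
t=2  I1 read-ops; issue I2 (FPADD)
t=3  issue I3 (ALU)
t=4  I3 read-ops
t=5  I3 finished on ALU
t=7  I1 finished on FPMUL
t=8  I1→R1
t=9  I2 read-ops
t=10  I3→R5
t=12  I2 finished on FPADD
t=13  I2→R6
t=14  issue I4 (FPADD)
t=15  I4 read-ops; issue I5 (FPMUL)
t=16  I5 read-ops
t=18  I4 finished on FPADD
t=19  I4→R0
t=21  I5 finished on FPMUL
t=22  I5→R2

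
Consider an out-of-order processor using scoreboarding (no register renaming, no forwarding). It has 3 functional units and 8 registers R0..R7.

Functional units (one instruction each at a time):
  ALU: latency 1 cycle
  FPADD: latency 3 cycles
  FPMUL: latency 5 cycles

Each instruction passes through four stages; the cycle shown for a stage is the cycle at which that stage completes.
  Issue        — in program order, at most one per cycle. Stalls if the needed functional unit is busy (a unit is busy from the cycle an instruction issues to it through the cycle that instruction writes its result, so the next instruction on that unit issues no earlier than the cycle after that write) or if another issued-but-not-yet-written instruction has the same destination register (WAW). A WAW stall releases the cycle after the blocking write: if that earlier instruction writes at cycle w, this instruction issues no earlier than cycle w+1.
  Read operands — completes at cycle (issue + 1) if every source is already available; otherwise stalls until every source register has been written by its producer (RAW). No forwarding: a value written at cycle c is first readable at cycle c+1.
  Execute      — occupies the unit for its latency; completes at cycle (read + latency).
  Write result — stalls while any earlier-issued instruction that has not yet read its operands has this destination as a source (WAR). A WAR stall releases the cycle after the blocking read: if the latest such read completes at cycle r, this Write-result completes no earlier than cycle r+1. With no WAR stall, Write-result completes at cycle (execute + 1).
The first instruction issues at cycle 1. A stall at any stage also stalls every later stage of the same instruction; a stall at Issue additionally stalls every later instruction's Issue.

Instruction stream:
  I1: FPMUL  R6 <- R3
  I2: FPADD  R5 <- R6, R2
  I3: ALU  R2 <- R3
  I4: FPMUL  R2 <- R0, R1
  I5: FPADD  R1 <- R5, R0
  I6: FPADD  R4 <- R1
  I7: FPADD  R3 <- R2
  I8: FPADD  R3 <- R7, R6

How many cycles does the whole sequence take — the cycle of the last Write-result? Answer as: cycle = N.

I1 -> (1, 2, 7, 8)
I2 -> (2, 9, 12, 13)  // RAW R6: wait I1 write@8
I3 -> (3, 4, 5, 10)  // WAR R2: wait I2 read@9
I4 -> (11, 12, 17, 18)  // WAW R2: wait I3 write@10
I5 -> (14, 15, 18, 19)  // struct: FPADD busy until I2 writes@13
I6 -> (20, 21, 24, 25)  // struct: FPADD busy until I5 writes@19
I7 -> (26, 27, 30, 31)  // struct: FPADD busy until I6 writes@25
I8 -> (32, 33, 36, 37)  // struct: FPADD busy until I7 writes@31

cycle = 37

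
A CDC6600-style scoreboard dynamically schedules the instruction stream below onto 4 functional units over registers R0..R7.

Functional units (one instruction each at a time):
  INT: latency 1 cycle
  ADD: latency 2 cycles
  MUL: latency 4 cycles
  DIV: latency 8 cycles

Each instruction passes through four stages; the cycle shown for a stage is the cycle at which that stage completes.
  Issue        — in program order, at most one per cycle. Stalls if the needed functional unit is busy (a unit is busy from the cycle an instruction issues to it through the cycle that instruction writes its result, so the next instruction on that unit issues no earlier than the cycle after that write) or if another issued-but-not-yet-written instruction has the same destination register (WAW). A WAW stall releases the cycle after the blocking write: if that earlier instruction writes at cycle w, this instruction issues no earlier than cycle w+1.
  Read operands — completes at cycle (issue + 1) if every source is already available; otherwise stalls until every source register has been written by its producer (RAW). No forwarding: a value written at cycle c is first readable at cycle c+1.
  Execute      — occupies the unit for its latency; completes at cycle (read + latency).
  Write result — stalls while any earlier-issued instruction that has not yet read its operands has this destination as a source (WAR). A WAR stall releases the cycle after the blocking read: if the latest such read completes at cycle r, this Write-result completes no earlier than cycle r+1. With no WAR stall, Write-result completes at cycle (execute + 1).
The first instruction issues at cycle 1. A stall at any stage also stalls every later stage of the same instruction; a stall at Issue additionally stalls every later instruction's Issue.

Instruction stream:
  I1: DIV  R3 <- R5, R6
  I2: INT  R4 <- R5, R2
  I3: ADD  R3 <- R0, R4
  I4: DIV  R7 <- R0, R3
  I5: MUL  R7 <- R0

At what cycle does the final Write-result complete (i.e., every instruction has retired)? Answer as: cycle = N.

1) issue 1, read 2, done 10, write 11
2) issue 2, read 3, done 4, write 5
3) issue 12, read 13, done 15, write 16  <WAW R3: wait I1 write@11>
4) issue 13, read 17, done 25, write 26  <RAW R3: wait I3 write@16>
5) issue 27, read 28, done 32, write 33  <WAW R7: wait I4 write@26>

cycle = 33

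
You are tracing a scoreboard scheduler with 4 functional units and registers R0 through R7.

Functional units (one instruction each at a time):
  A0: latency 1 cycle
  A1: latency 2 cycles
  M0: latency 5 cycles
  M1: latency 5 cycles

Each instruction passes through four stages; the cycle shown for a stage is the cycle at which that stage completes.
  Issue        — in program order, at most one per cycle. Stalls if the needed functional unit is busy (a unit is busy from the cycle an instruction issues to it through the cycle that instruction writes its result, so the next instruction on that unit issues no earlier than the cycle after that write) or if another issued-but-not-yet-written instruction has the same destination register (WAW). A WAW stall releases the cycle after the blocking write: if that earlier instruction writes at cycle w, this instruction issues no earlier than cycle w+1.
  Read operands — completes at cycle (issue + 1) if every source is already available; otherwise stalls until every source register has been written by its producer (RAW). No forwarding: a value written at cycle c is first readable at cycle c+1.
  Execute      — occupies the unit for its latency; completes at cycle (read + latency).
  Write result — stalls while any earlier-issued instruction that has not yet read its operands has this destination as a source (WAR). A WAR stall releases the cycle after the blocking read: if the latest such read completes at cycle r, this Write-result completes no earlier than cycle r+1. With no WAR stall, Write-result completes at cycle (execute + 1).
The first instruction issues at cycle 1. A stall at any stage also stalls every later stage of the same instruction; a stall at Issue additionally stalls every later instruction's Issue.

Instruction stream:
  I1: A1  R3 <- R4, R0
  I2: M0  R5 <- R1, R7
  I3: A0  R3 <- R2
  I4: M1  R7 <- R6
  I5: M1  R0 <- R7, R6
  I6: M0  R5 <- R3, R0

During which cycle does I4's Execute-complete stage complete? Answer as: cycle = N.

1) issue 1, read 2, done 4, write 5
2) issue 2, read 3, done 8, write 9
3) issue 6, read 7, done 8, write 9  <WAW R3: wait I1 write@5>
4) issue 7, read 8, done 13, write 14
5) issue 15, read 16, done 21, write 22  <struct: M1 busy until I4 writes@14>
6) issue 16, read 23, done 28, write 29  <RAW R0: wait I5 write@22>

cycle = 13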